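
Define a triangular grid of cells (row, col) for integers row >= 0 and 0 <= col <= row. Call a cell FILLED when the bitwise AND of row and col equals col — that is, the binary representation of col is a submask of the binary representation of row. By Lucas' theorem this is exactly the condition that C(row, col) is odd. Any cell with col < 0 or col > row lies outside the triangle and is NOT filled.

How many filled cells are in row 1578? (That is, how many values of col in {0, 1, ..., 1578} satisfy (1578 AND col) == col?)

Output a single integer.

Answer: 32

Derivation:
1578 in binary = 11000101010
popcount(1578) = number of 1-bits in 11000101010 = 5
A col c satisfies (1578 AND c) == c iff every set bit of c is also set in 1578; each of the 5 set bits of 1578 can independently be on or off in c.
count = 2^5 = 32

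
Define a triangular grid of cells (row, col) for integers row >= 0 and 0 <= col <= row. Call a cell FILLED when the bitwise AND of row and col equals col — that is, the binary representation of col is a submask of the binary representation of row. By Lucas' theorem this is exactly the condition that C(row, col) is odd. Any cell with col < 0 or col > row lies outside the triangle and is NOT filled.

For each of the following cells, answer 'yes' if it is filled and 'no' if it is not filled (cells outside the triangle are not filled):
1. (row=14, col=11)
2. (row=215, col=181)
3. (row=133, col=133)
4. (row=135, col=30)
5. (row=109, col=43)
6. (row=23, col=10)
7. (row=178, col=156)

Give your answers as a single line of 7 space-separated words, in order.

Answer: no no yes no no no no

Derivation:
(14,11): row=0b1110, col=0b1011, row AND col = 0b1010 = 10; 10 != 11 -> empty
(215,181): row=0b11010111, col=0b10110101, row AND col = 0b10010101 = 149; 149 != 181 -> empty
(133,133): row=0b10000101, col=0b10000101, row AND col = 0b10000101 = 133; 133 == 133 -> filled
(135,30): row=0b10000111, col=0b11110, row AND col = 0b110 = 6; 6 != 30 -> empty
(109,43): row=0b1101101, col=0b101011, row AND col = 0b101001 = 41; 41 != 43 -> empty
(23,10): row=0b10111, col=0b1010, row AND col = 0b10 = 2; 2 != 10 -> empty
(178,156): row=0b10110010, col=0b10011100, row AND col = 0b10010000 = 144; 144 != 156 -> empty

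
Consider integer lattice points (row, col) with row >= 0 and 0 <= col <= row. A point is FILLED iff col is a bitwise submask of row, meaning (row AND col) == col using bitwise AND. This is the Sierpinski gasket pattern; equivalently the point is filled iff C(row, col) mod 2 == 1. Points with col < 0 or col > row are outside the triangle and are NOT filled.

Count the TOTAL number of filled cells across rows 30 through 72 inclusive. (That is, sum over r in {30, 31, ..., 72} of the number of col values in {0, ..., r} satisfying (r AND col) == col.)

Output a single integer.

Answer: 592

Derivation:
r30=11110 pc4: +16 =16
r31=11111 pc5: +32 =48
r32=100000 pc1: +2 =50
r33=100001 pc2: +4 =54
r34=100010 pc2: +4 =58
r35=100011 pc3: +8 =66
r36=100100 pc2: +4 =70
r37=100101 pc3: +8 =78
r38=100110 pc3: +8 =86
r39=100111 pc4: +16 =102
r40=101000 pc2: +4 =106
r41=101001 pc3: +8 =114
r42=101010 pc3: +8 =122
r43=101011 pc4: +16 =138
r44=101100 pc3: +8 =146
r45=101101 pc4: +16 =162
r46=101110 pc4: +16 =178
r47=101111 pc5: +32 =210
r48=110000 pc2: +4 =214
r49=110001 pc3: +8 =222
r50=110010 pc3: +8 =230
r51=110011 pc4: +16 =246
r52=110100 pc3: +8 =254
r53=110101 pc4: +16 =270
r54=110110 pc4: +16 =286
r55=110111 pc5: +32 =318
r56=111000 pc3: +8 =326
r57=111001 pc4: +16 =342
r58=111010 pc4: +16 =358
r59=111011 pc5: +32 =390
r60=111100 pc4: +16 =406
r61=111101 pc5: +32 =438
r62=111110 pc5: +32 =470
r63=111111 pc6: +64 =534
r64=1000000 pc1: +2 =536
r65=1000001 pc2: +4 =540
r66=1000010 pc2: +4 =544
r67=1000011 pc3: +8 =552
r68=1000100 pc2: +4 =556
r69=1000101 pc3: +8 =564
r70=1000110 pc3: +8 =572
r71=1000111 pc4: +16 =588
r72=1001000 pc2: +4 =592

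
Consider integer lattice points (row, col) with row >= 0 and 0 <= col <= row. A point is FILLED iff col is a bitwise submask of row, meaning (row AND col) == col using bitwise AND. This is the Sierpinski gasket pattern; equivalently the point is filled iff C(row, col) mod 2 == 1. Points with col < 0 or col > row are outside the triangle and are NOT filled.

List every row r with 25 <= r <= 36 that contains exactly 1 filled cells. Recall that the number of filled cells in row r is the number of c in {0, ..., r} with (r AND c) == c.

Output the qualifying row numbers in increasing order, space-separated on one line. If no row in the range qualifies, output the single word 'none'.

Row r has 2^popcount(r) filled cells, so we need popcount(r) = log2(1) = 0.
Scan r = 25..36 and keep those with exactly 0 one-bits:
r=25=11001 popcount=3 -> skip
r=26=11010 popcount=3 -> skip
r=27=11011 popcount=4 -> skip
r=28=11100 popcount=3 -> skip
r=29=11101 popcount=4 -> skip
r=30=11110 popcount=4 -> skip
r=31=11111 popcount=5 -> skip
r=32=100000 popcount=1 -> skip
r=33=100001 popcount=2 -> skip
r=34=100010 popcount=2 -> skip
r=35=100011 popcount=3 -> skip
r=36=100100 popcount=2 -> skip
Kept rows: none

Answer: none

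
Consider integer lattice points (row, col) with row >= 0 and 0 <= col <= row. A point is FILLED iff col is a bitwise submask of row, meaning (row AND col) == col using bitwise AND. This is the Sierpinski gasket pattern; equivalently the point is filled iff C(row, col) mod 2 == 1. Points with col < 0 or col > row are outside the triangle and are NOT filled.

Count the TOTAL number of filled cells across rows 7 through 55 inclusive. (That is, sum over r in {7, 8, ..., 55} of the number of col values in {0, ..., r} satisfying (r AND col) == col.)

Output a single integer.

Answer: 494

Derivation:
r7=111 pc3: +8 =8
r8=1000 pc1: +2 =10
r9=1001 pc2: +4 =14
r10=1010 pc2: +4 =18
r11=1011 pc3: +8 =26
r12=1100 pc2: +4 =30
r13=1101 pc3: +8 =38
r14=1110 pc3: +8 =46
r15=1111 pc4: +16 =62
r16=10000 pc1: +2 =64
r17=10001 pc2: +4 =68
r18=10010 pc2: +4 =72
r19=10011 pc3: +8 =80
r20=10100 pc2: +4 =84
r21=10101 pc3: +8 =92
r22=10110 pc3: +8 =100
r23=10111 pc4: +16 =116
r24=11000 pc2: +4 =120
r25=11001 pc3: +8 =128
r26=11010 pc3: +8 =136
r27=11011 pc4: +16 =152
r28=11100 pc3: +8 =160
r29=11101 pc4: +16 =176
r30=11110 pc4: +16 =192
r31=11111 pc5: +32 =224
r32=100000 pc1: +2 =226
r33=100001 pc2: +4 =230
r34=100010 pc2: +4 =234
r35=100011 pc3: +8 =242
r36=100100 pc2: +4 =246
r37=100101 pc3: +8 =254
r38=100110 pc3: +8 =262
r39=100111 pc4: +16 =278
r40=101000 pc2: +4 =282
r41=101001 pc3: +8 =290
r42=101010 pc3: +8 =298
r43=101011 pc4: +16 =314
r44=101100 pc3: +8 =322
r45=101101 pc4: +16 =338
r46=101110 pc4: +16 =354
r47=101111 pc5: +32 =386
r48=110000 pc2: +4 =390
r49=110001 pc3: +8 =398
r50=110010 pc3: +8 =406
r51=110011 pc4: +16 =422
r52=110100 pc3: +8 =430
r53=110101 pc4: +16 =446
r54=110110 pc4: +16 =462
r55=110111 pc5: +32 =494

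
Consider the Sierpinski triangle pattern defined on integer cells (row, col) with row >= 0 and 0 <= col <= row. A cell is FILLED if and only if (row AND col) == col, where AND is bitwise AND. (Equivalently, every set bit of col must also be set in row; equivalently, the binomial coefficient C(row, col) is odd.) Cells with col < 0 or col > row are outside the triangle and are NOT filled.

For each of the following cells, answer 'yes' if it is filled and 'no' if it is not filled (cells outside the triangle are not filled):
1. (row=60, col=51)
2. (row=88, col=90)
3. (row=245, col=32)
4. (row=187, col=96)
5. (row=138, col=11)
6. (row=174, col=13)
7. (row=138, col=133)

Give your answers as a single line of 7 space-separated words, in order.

Answer: no no yes no no no no

Derivation:
(60,51): row=0b111100, col=0b110011, row AND col = 0b110000 = 48; 48 != 51 -> empty
(88,90): col outside [0, 88] -> not filled
(245,32): row=0b11110101, col=0b100000, row AND col = 0b100000 = 32; 32 == 32 -> filled
(187,96): row=0b10111011, col=0b1100000, row AND col = 0b100000 = 32; 32 != 96 -> empty
(138,11): row=0b10001010, col=0b1011, row AND col = 0b1010 = 10; 10 != 11 -> empty
(174,13): row=0b10101110, col=0b1101, row AND col = 0b1100 = 12; 12 != 13 -> empty
(138,133): row=0b10001010, col=0b10000101, row AND col = 0b10000000 = 128; 128 != 133 -> empty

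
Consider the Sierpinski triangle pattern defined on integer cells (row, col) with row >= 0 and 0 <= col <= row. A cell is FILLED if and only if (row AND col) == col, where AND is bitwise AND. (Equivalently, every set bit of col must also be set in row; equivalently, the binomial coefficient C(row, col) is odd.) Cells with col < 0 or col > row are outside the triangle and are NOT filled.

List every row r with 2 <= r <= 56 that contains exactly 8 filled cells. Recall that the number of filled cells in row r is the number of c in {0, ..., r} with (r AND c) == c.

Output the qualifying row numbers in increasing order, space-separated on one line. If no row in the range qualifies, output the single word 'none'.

Answer: 7 11 13 14 19 21 22 25 26 28 35 37 38 41 42 44 49 50 52 56

Derivation:
Row r has 2^popcount(r) filled cells, so we need popcount(r) = log2(8) = 3.
Scan r = 2..56 and keep those with exactly 3 one-bits:
r=2=10 popcount=1 -> skip
r=3=11 popcount=2 -> skip
r=4=100 popcount=1 -> skip
r=5=101 popcount=2 -> skip
r=6=110 popcount=2 -> skip
r=7=111 popcount=3 -> KEEP
r=8=1000 popcount=1 -> skip
r=9=1001 popcount=2 -> skip
r=10=1010 popcount=2 -> skip
r=11=1011 popcount=3 -> KEEP
r=12=1100 popcount=2 -> skip
r=13=1101 popcount=3 -> KEEP
r=14=1110 popcount=3 -> KEEP
r=15=1111 popcount=4 -> skip
r=16=10000 popcount=1 -> skip
r=17=10001 popcount=2 -> skip
r=18=10010 popcount=2 -> skip
r=19=10011 popcount=3 -> KEEP
r=20=10100 popcount=2 -> skip
r=21=10101 popcount=3 -> KEEP
r=22=10110 popcount=3 -> KEEP
r=23=10111 popcount=4 -> skip
r=24=11000 popcount=2 -> skip
r=25=11001 popcount=3 -> KEEP
r=26=11010 popcount=3 -> KEEP
r=27=11011 popcount=4 -> skip
r=28=11100 popcount=3 -> KEEP
r=29=11101 popcount=4 -> skip
r=30=11110 popcount=4 -> skip
r=31=11111 popcount=5 -> skip
r=32=100000 popcount=1 -> skip
r=33=100001 popcount=2 -> skip
r=34=100010 popcount=2 -> skip
r=35=100011 popcount=3 -> KEEP
r=36=100100 popcount=2 -> skip
r=37=100101 popcount=3 -> KEEP
r=38=100110 popcount=3 -> KEEP
r=39=100111 popcount=4 -> skip
r=40=101000 popcount=2 -> skip
r=41=101001 popcount=3 -> KEEP
r=42=101010 popcount=3 -> KEEP
r=43=101011 popcount=4 -> skip
r=44=101100 popcount=3 -> KEEP
r=45=101101 popcount=4 -> skip
r=46=101110 popcount=4 -> skip
r=47=101111 popcount=5 -> skip
r=48=110000 popcount=2 -> skip
r=49=110001 popcount=3 -> KEEP
r=50=110010 popcount=3 -> KEEP
r=51=110011 popcount=4 -> skip
r=52=110100 popcount=3 -> KEEP
r=53=110101 popcount=4 -> skip
r=54=110110 popcount=4 -> skip
r=55=110111 popcount=5 -> skip
r=56=111000 popcount=3 -> KEEP
Kept rows: 7 11 13 14 19 21 22 25 26 28 35 37 38 41 42 44 49 50 52 56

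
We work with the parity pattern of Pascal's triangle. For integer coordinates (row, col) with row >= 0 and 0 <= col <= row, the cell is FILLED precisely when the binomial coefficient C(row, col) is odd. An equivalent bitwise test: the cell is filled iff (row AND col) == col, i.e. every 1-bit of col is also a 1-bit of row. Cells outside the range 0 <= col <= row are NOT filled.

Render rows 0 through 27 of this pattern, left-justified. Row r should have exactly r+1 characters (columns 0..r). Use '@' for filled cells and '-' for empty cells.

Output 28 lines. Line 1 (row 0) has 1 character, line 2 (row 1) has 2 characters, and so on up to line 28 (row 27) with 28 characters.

Answer: @
@@
@-@
@@@@
@---@
@@--@@
@-@-@-@
@@@@@@@@
@-------@
@@------@@
@-@-----@-@
@@@@----@@@@
@---@---@---@
@@--@@--@@--@@
@-@-@-@-@-@-@-@
@@@@@@@@@@@@@@@@
@---------------@
@@--------------@@
@-@-------------@-@
@@@@------------@@@@
@---@-----------@---@
@@--@@----------@@--@@
@-@-@-@---------@-@-@-@
@@@@@@@@--------@@@@@@@@
@-------@-------@-------@
@@------@@------@@------@@
@-@-----@-@-----@-@-----@-@
@@@@----@@@@----@@@@----@@@@

Derivation:
r0=0: @
r1=1: @@
r2=10: @-@
r3=11: @@@@
r4=100: @---@
r5=101: @@--@@
r6=110: @-@-@-@
r7=111: @@@@@@@@
r8=1000: @-------@
r9=1001: @@------@@
r10=1010: @-@-----@-@
r11=1011: @@@@----@@@@
r12=1100: @---@---@---@
r13=1101: @@--@@--@@--@@
r14=1110: @-@-@-@-@-@-@-@
r15=1111: @@@@@@@@@@@@@@@@
r16=10000: @---------------@
r17=10001: @@--------------@@
r18=10010: @-@-------------@-@
r19=10011: @@@@------------@@@@
r20=10100: @---@-----------@---@
r21=10101: @@--@@----------@@--@@
r22=10110: @-@-@-@---------@-@-@-@
r23=10111: @@@@@@@@--------@@@@@@@@
r24=11000: @-------@-------@-------@
r25=11001: @@------@@------@@------@@
r26=11010: @-@-----@-@-----@-@-----@-@
r27=11011: @@@@----@@@@----@@@@----@@@@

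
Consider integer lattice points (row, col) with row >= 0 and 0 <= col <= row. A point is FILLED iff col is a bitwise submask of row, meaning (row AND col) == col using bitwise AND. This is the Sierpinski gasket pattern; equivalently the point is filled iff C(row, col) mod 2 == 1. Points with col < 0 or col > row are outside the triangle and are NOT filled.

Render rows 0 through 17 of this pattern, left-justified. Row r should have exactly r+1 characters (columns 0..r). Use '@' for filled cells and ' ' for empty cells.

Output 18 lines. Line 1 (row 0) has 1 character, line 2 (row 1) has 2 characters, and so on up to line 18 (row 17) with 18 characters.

Answer: @
@@
@ @
@@@@
@   @
@@  @@
@ @ @ @
@@@@@@@@
@       @
@@      @@
@ @     @ @
@@@@    @@@@
@   @   @   @
@@  @@  @@  @@
@ @ @ @ @ @ @ @
@@@@@@@@@@@@@@@@
@               @
@@              @@

Derivation:
r0=0: @
r1=1: @@
r2=10: @ @
r3=11: @@@@
r4=100: @   @
r5=101: @@  @@
r6=110: @ @ @ @
r7=111: @@@@@@@@
r8=1000: @       @
r9=1001: @@      @@
r10=1010: @ @     @ @
r11=1011: @@@@    @@@@
r12=1100: @   @   @   @
r13=1101: @@  @@  @@  @@
r14=1110: @ @ @ @ @ @ @ @
r15=1111: @@@@@@@@@@@@@@@@
r16=10000: @               @
r17=10001: @@              @@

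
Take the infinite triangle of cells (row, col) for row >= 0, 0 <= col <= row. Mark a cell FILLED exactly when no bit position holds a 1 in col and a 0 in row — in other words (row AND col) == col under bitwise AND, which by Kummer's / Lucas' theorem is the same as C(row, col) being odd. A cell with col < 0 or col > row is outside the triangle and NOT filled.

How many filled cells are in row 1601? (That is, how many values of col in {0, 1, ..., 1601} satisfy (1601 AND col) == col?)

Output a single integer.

1601 in binary = 11001000001
popcount(1601) = number of 1-bits in 11001000001 = 4
A col c satisfies (1601 AND c) == c iff every set bit of c is also set in 1601; each of the 4 set bits of 1601 can independently be on or off in c.
count = 2^4 = 16

Answer: 16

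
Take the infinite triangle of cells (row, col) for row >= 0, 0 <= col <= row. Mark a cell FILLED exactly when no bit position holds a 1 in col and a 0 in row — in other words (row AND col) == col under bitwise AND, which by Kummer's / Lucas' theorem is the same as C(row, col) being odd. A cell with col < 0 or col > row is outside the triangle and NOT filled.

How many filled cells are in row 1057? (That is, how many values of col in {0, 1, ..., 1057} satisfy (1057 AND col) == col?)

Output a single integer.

Answer: 8

Derivation:
1057 in binary = 10000100001
popcount(1057) = number of 1-bits in 10000100001 = 3
A col c satisfies (1057 AND c) == c iff every set bit of c is also set in 1057; each of the 3 set bits of 1057 can independently be on or off in c.
count = 2^3 = 8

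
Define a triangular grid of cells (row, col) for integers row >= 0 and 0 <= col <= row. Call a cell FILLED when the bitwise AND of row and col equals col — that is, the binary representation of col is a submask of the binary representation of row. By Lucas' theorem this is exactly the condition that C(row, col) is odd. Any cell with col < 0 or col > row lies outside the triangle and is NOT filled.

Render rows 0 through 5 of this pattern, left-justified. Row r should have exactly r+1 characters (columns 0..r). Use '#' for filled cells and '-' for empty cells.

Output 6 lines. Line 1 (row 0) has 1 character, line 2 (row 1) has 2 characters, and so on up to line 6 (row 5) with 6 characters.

r0=0: #
r1=1: ##
r2=10: #-#
r3=11: ####
r4=100: #---#
r5=101: ##--##

Answer: #
##
#-#
####
#---#
##--##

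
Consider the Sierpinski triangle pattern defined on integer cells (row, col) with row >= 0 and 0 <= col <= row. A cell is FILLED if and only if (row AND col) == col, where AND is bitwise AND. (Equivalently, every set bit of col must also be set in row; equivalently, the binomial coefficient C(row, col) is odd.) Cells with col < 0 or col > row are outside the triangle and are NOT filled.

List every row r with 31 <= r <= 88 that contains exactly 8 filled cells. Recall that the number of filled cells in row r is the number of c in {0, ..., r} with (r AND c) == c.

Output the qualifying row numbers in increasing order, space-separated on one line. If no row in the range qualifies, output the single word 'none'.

Answer: 35 37 38 41 42 44 49 50 52 56 67 69 70 73 74 76 81 82 84 88

Derivation:
Row r has 2^popcount(r) filled cells, so we need popcount(r) = log2(8) = 3.
Scan r = 31..88 and keep those with exactly 3 one-bits:
r=31=11111 popcount=5 -> skip
r=32=100000 popcount=1 -> skip
r=33=100001 popcount=2 -> skip
r=34=100010 popcount=2 -> skip
r=35=100011 popcount=3 -> KEEP
r=36=100100 popcount=2 -> skip
r=37=100101 popcount=3 -> KEEP
r=38=100110 popcount=3 -> KEEP
r=39=100111 popcount=4 -> skip
r=40=101000 popcount=2 -> skip
r=41=101001 popcount=3 -> KEEP
r=42=101010 popcount=3 -> KEEP
r=43=101011 popcount=4 -> skip
r=44=101100 popcount=3 -> KEEP
r=45=101101 popcount=4 -> skip
r=46=101110 popcount=4 -> skip
r=47=101111 popcount=5 -> skip
r=48=110000 popcount=2 -> skip
r=49=110001 popcount=3 -> KEEP
r=50=110010 popcount=3 -> KEEP
r=51=110011 popcount=4 -> skip
r=52=110100 popcount=3 -> KEEP
r=53=110101 popcount=4 -> skip
r=54=110110 popcount=4 -> skip
r=55=110111 popcount=5 -> skip
r=56=111000 popcount=3 -> KEEP
r=57=111001 popcount=4 -> skip
r=58=111010 popcount=4 -> skip
r=59=111011 popcount=5 -> skip
r=60=111100 popcount=4 -> skip
r=61=111101 popcount=5 -> skip
r=62=111110 popcount=5 -> skip
r=63=111111 popcount=6 -> skip
r=64=1000000 popcount=1 -> skip
r=65=1000001 popcount=2 -> skip
r=66=1000010 popcount=2 -> skip
r=67=1000011 popcount=3 -> KEEP
r=68=1000100 popcount=2 -> skip
r=69=1000101 popcount=3 -> KEEP
r=70=1000110 popcount=3 -> KEEP
r=71=1000111 popcount=4 -> skip
r=72=1001000 popcount=2 -> skip
r=73=1001001 popcount=3 -> KEEP
r=74=1001010 popcount=3 -> KEEP
r=75=1001011 popcount=4 -> skip
r=76=1001100 popcount=3 -> KEEP
r=77=1001101 popcount=4 -> skip
r=78=1001110 popcount=4 -> skip
r=79=1001111 popcount=5 -> skip
r=80=1010000 popcount=2 -> skip
r=81=1010001 popcount=3 -> KEEP
r=82=1010010 popcount=3 -> KEEP
r=83=1010011 popcount=4 -> skip
r=84=1010100 popcount=3 -> KEEP
r=85=1010101 popcount=4 -> skip
r=86=1010110 popcount=4 -> skip
r=87=1010111 popcount=5 -> skip
r=88=1011000 popcount=3 -> KEEP
Kept rows: 35 37 38 41 42 44 49 50 52 56 67 69 70 73 74 76 81 82 84 88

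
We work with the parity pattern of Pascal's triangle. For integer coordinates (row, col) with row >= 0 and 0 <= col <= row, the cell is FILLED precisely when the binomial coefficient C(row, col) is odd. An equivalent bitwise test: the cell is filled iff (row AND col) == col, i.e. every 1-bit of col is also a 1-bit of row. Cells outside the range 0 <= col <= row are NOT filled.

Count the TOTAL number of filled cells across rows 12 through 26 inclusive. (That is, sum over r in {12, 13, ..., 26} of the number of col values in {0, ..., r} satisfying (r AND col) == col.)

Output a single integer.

r12=1100 pc2: +4 =4
r13=1101 pc3: +8 =12
r14=1110 pc3: +8 =20
r15=1111 pc4: +16 =36
r16=10000 pc1: +2 =38
r17=10001 pc2: +4 =42
r18=10010 pc2: +4 =46
r19=10011 pc3: +8 =54
r20=10100 pc2: +4 =58
r21=10101 pc3: +8 =66
r22=10110 pc3: +8 =74
r23=10111 pc4: +16 =90
r24=11000 pc2: +4 =94
r25=11001 pc3: +8 =102
r26=11010 pc3: +8 =110

Answer: 110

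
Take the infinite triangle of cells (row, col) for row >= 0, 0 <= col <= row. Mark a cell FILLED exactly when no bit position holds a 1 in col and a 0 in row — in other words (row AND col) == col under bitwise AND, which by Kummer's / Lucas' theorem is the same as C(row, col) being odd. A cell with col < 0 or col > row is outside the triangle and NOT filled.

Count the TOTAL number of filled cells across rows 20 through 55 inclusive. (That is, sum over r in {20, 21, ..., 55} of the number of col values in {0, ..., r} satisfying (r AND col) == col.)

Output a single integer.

Answer: 414

Derivation:
r20=10100 pc2: +4 =4
r21=10101 pc3: +8 =12
r22=10110 pc3: +8 =20
r23=10111 pc4: +16 =36
r24=11000 pc2: +4 =40
r25=11001 pc3: +8 =48
r26=11010 pc3: +8 =56
r27=11011 pc4: +16 =72
r28=11100 pc3: +8 =80
r29=11101 pc4: +16 =96
r30=11110 pc4: +16 =112
r31=11111 pc5: +32 =144
r32=100000 pc1: +2 =146
r33=100001 pc2: +4 =150
r34=100010 pc2: +4 =154
r35=100011 pc3: +8 =162
r36=100100 pc2: +4 =166
r37=100101 pc3: +8 =174
r38=100110 pc3: +8 =182
r39=100111 pc4: +16 =198
r40=101000 pc2: +4 =202
r41=101001 pc3: +8 =210
r42=101010 pc3: +8 =218
r43=101011 pc4: +16 =234
r44=101100 pc3: +8 =242
r45=101101 pc4: +16 =258
r46=101110 pc4: +16 =274
r47=101111 pc5: +32 =306
r48=110000 pc2: +4 =310
r49=110001 pc3: +8 =318
r50=110010 pc3: +8 =326
r51=110011 pc4: +16 =342
r52=110100 pc3: +8 =350
r53=110101 pc4: +16 =366
r54=110110 pc4: +16 =382
r55=110111 pc5: +32 =414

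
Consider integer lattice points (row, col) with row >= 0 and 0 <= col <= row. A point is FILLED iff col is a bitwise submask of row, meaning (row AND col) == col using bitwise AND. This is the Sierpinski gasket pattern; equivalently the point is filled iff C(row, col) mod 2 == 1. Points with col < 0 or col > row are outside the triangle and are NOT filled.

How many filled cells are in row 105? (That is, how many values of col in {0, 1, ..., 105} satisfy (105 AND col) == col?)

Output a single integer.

105 in binary = 1101001
popcount(105) = number of 1-bits in 1101001 = 4
A col c satisfies (105 AND c) == c iff every set bit of c is also set in 105; each of the 4 set bits of 105 can independently be on or off in c.
count = 2^4 = 16

Answer: 16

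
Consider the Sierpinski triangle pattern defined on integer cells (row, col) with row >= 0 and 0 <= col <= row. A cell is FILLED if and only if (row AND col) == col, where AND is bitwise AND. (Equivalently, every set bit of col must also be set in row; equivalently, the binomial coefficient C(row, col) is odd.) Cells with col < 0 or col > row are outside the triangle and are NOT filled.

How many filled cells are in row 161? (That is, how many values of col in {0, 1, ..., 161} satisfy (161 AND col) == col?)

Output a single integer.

161 in binary = 10100001
popcount(161) = number of 1-bits in 10100001 = 3
A col c satisfies (161 AND c) == c iff every set bit of c is also set in 161; each of the 3 set bits of 161 can independently be on or off in c.
count = 2^3 = 8

Answer: 8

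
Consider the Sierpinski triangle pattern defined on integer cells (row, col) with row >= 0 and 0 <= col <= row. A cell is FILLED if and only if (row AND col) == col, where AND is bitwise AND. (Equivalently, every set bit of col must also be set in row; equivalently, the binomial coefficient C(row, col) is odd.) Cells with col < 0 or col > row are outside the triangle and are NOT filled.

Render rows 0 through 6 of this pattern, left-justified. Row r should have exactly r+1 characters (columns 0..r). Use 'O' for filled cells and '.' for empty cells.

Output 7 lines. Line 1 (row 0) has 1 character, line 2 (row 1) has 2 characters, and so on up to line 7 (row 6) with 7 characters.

r0=0: O
r1=1: OO
r2=10: O.O
r3=11: OOOO
r4=100: O...O
r5=101: OO..OO
r6=110: O.O.O.O

Answer: O
OO
O.O
OOOO
O...O
OO..OO
O.O.O.O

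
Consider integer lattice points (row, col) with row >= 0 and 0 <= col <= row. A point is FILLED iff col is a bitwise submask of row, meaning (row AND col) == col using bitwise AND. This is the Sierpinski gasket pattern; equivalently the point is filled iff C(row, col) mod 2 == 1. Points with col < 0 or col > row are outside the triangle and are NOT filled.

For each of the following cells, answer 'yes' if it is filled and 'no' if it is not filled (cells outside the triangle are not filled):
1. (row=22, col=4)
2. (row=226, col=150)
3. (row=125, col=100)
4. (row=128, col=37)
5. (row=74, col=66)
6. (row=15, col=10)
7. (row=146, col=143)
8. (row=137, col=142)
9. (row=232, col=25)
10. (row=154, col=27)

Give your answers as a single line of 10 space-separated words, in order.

(22,4): row=0b10110, col=0b100, row AND col = 0b100 = 4; 4 == 4 -> filled
(226,150): row=0b11100010, col=0b10010110, row AND col = 0b10000010 = 130; 130 != 150 -> empty
(125,100): row=0b1111101, col=0b1100100, row AND col = 0b1100100 = 100; 100 == 100 -> filled
(128,37): row=0b10000000, col=0b100101, row AND col = 0b0 = 0; 0 != 37 -> empty
(74,66): row=0b1001010, col=0b1000010, row AND col = 0b1000010 = 66; 66 == 66 -> filled
(15,10): row=0b1111, col=0b1010, row AND col = 0b1010 = 10; 10 == 10 -> filled
(146,143): row=0b10010010, col=0b10001111, row AND col = 0b10000010 = 130; 130 != 143 -> empty
(137,142): col outside [0, 137] -> not filled
(232,25): row=0b11101000, col=0b11001, row AND col = 0b1000 = 8; 8 != 25 -> empty
(154,27): row=0b10011010, col=0b11011, row AND col = 0b11010 = 26; 26 != 27 -> empty

Answer: yes no yes no yes yes no no no no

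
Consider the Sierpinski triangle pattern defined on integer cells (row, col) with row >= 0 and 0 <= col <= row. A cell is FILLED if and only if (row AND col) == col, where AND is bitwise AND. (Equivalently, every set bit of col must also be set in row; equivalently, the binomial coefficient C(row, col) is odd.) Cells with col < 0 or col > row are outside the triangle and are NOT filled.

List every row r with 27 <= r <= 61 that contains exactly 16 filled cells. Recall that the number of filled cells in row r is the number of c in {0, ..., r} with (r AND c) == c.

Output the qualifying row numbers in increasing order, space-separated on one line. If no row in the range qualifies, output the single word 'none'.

Answer: 27 29 30 39 43 45 46 51 53 54 57 58 60

Derivation:
Row r has 2^popcount(r) filled cells, so we need popcount(r) = log2(16) = 4.
Scan r = 27..61 and keep those with exactly 4 one-bits:
r=27=11011 popcount=4 -> KEEP
r=28=11100 popcount=3 -> skip
r=29=11101 popcount=4 -> KEEP
r=30=11110 popcount=4 -> KEEP
r=31=11111 popcount=5 -> skip
r=32=100000 popcount=1 -> skip
r=33=100001 popcount=2 -> skip
r=34=100010 popcount=2 -> skip
r=35=100011 popcount=3 -> skip
r=36=100100 popcount=2 -> skip
r=37=100101 popcount=3 -> skip
r=38=100110 popcount=3 -> skip
r=39=100111 popcount=4 -> KEEP
r=40=101000 popcount=2 -> skip
r=41=101001 popcount=3 -> skip
r=42=101010 popcount=3 -> skip
r=43=101011 popcount=4 -> KEEP
r=44=101100 popcount=3 -> skip
r=45=101101 popcount=4 -> KEEP
r=46=101110 popcount=4 -> KEEP
r=47=101111 popcount=5 -> skip
r=48=110000 popcount=2 -> skip
r=49=110001 popcount=3 -> skip
r=50=110010 popcount=3 -> skip
r=51=110011 popcount=4 -> KEEP
r=52=110100 popcount=3 -> skip
r=53=110101 popcount=4 -> KEEP
r=54=110110 popcount=4 -> KEEP
r=55=110111 popcount=5 -> skip
r=56=111000 popcount=3 -> skip
r=57=111001 popcount=4 -> KEEP
r=58=111010 popcount=4 -> KEEP
r=59=111011 popcount=5 -> skip
r=60=111100 popcount=4 -> KEEP
r=61=111101 popcount=5 -> skip
Kept rows: 27 29 30 39 43 45 46 51 53 54 57 58 60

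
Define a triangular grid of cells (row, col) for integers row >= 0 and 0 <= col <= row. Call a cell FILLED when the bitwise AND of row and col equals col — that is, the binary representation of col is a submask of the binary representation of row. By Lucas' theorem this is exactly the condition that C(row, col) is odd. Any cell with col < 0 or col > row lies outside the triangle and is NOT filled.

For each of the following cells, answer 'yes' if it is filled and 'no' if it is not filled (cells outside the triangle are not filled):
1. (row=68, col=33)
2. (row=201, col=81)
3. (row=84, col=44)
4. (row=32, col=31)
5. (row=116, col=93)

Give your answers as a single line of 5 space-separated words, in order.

(68,33): row=0b1000100, col=0b100001, row AND col = 0b0 = 0; 0 != 33 -> empty
(201,81): row=0b11001001, col=0b1010001, row AND col = 0b1000001 = 65; 65 != 81 -> empty
(84,44): row=0b1010100, col=0b101100, row AND col = 0b100 = 4; 4 != 44 -> empty
(32,31): row=0b100000, col=0b11111, row AND col = 0b0 = 0; 0 != 31 -> empty
(116,93): row=0b1110100, col=0b1011101, row AND col = 0b1010100 = 84; 84 != 93 -> empty

Answer: no no no no no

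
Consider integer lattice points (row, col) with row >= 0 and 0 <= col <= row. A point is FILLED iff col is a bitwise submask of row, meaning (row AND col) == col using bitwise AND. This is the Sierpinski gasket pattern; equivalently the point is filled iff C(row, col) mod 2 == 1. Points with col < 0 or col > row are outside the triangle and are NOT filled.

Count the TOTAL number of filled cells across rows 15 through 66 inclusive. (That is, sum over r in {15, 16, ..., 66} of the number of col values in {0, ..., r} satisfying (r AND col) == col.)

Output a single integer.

r15=1111 pc4: +16 =16
r16=10000 pc1: +2 =18
r17=10001 pc2: +4 =22
r18=10010 pc2: +4 =26
r19=10011 pc3: +8 =34
r20=10100 pc2: +4 =38
r21=10101 pc3: +8 =46
r22=10110 pc3: +8 =54
r23=10111 pc4: +16 =70
r24=11000 pc2: +4 =74
r25=11001 pc3: +8 =82
r26=11010 pc3: +8 =90
r27=11011 pc4: +16 =106
r28=11100 pc3: +8 =114
r29=11101 pc4: +16 =130
r30=11110 pc4: +16 =146
r31=11111 pc5: +32 =178
r32=100000 pc1: +2 =180
r33=100001 pc2: +4 =184
r34=100010 pc2: +4 =188
r35=100011 pc3: +8 =196
r36=100100 pc2: +4 =200
r37=100101 pc3: +8 =208
r38=100110 pc3: +8 =216
r39=100111 pc4: +16 =232
r40=101000 pc2: +4 =236
r41=101001 pc3: +8 =244
r42=101010 pc3: +8 =252
r43=101011 pc4: +16 =268
r44=101100 pc3: +8 =276
r45=101101 pc4: +16 =292
r46=101110 pc4: +16 =308
r47=101111 pc5: +32 =340
r48=110000 pc2: +4 =344
r49=110001 pc3: +8 =352
r50=110010 pc3: +8 =360
r51=110011 pc4: +16 =376
r52=110100 pc3: +8 =384
r53=110101 pc4: +16 =400
r54=110110 pc4: +16 =416
r55=110111 pc5: +32 =448
r56=111000 pc3: +8 =456
r57=111001 pc4: +16 =472
r58=111010 pc4: +16 =488
r59=111011 pc5: +32 =520
r60=111100 pc4: +16 =536
r61=111101 pc5: +32 =568
r62=111110 pc5: +32 =600
r63=111111 pc6: +64 =664
r64=1000000 pc1: +2 =666
r65=1000001 pc2: +4 =670
r66=1000010 pc2: +4 =674

Answer: 674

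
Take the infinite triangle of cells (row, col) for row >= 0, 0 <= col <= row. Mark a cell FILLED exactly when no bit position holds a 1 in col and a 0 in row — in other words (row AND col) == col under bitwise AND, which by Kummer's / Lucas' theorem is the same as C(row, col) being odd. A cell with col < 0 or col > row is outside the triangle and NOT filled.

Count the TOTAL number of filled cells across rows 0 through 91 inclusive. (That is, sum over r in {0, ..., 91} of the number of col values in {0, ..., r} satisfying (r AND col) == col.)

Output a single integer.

r0=0 pc0: +1 =1
r1=1 pc1: +2 =3
r2=10 pc1: +2 =5
r3=11 pc2: +4 =9
r4=100 pc1: +2 =11
r5=101 pc2: +4 =15
r6=110 pc2: +4 =19
r7=111 pc3: +8 =27
r8=1000 pc1: +2 =29
r9=1001 pc2: +4 =33
r10=1010 pc2: +4 =37
r11=1011 pc3: +8 =45
r12=1100 pc2: +4 =49
r13=1101 pc3: +8 =57
r14=1110 pc3: +8 =65
r15=1111 pc4: +16 =81
r16=10000 pc1: +2 =83
r17=10001 pc2: +4 =87
r18=10010 pc2: +4 =91
r19=10011 pc3: +8 =99
r20=10100 pc2: +4 =103
r21=10101 pc3: +8 =111
r22=10110 pc3: +8 =119
r23=10111 pc4: +16 =135
r24=11000 pc2: +4 =139
r25=11001 pc3: +8 =147
r26=11010 pc3: +8 =155
r27=11011 pc4: +16 =171
r28=11100 pc3: +8 =179
r29=11101 pc4: +16 =195
r30=11110 pc4: +16 =211
r31=11111 pc5: +32 =243
r32=100000 pc1: +2 =245
r33=100001 pc2: +4 =249
r34=100010 pc2: +4 =253
r35=100011 pc3: +8 =261
r36=100100 pc2: +4 =265
r37=100101 pc3: +8 =273
r38=100110 pc3: +8 =281
r39=100111 pc4: +16 =297
r40=101000 pc2: +4 =301
r41=101001 pc3: +8 =309
r42=101010 pc3: +8 =317
r43=101011 pc4: +16 =333
r44=101100 pc3: +8 =341
r45=101101 pc4: +16 =357
r46=101110 pc4: +16 =373
r47=101111 pc5: +32 =405
r48=110000 pc2: +4 =409
r49=110001 pc3: +8 =417
r50=110010 pc3: +8 =425
r51=110011 pc4: +16 =441
r52=110100 pc3: +8 =449
r53=110101 pc4: +16 =465
r54=110110 pc4: +16 =481
r55=110111 pc5: +32 =513
r56=111000 pc3: +8 =521
r57=111001 pc4: +16 =537
r58=111010 pc4: +16 =553
r59=111011 pc5: +32 =585
r60=111100 pc4: +16 =601
r61=111101 pc5: +32 =633
r62=111110 pc5: +32 =665
r63=111111 pc6: +64 =729
r64=1000000 pc1: +2 =731
r65=1000001 pc2: +4 =735
r66=1000010 pc2: +4 =739
r67=1000011 pc3: +8 =747
r68=1000100 pc2: +4 =751
r69=1000101 pc3: +8 =759
r70=1000110 pc3: +8 =767
r71=1000111 pc4: +16 =783
r72=1001000 pc2: +4 =787
r73=1001001 pc3: +8 =795
r74=1001010 pc3: +8 =803
r75=1001011 pc4: +16 =819
r76=1001100 pc3: +8 =827
r77=1001101 pc4: +16 =843
r78=1001110 pc4: +16 =859
r79=1001111 pc5: +32 =891
r80=1010000 pc2: +4 =895
r81=1010001 pc3: +8 =903
r82=1010010 pc3: +8 =911
r83=1010011 pc4: +16 =927
r84=1010100 pc3: +8 =935
r85=1010101 pc4: +16 =951
r86=1010110 pc4: +16 =967
r87=1010111 pc5: +32 =999
r88=1011000 pc3: +8 =1007
r89=1011001 pc4: +16 =1023
r90=1011010 pc4: +16 =1039
r91=1011011 pc5: +32 =1071

Answer: 1071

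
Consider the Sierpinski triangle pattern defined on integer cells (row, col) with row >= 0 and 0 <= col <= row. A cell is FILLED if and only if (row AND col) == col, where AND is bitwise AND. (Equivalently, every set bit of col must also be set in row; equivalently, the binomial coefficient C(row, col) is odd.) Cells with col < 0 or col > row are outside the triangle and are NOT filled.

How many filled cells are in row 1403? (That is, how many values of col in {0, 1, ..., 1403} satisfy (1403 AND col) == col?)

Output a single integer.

1403 in binary = 10101111011
popcount(1403) = number of 1-bits in 10101111011 = 8
A col c satisfies (1403 AND c) == c iff every set bit of c is also set in 1403; each of the 8 set bits of 1403 can independently be on or off in c.
count = 2^8 = 256

Answer: 256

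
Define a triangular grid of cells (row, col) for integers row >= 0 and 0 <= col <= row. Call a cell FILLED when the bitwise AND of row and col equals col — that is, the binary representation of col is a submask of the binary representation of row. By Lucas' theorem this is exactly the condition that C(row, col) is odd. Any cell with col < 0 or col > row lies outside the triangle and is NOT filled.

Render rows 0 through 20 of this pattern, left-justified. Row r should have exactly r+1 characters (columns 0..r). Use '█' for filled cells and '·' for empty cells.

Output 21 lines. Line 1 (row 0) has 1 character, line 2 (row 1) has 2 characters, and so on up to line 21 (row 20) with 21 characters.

r0=0: █
r1=1: ██
r2=10: █·█
r3=11: ████
r4=100: █···█
r5=101: ██··██
r6=110: █·█·█·█
r7=111: ████████
r8=1000: █·······█
r9=1001: ██······██
r10=1010: █·█·····█·█
r11=1011: ████····████
r12=1100: █···█···█···█
r13=1101: ██··██··██··██
r14=1110: █·█·█·█·█·█·█·█
r15=1111: ████████████████
r16=10000: █···············█
r17=10001: ██··············██
r18=10010: █·█·············█·█
r19=10011: ████············████
r20=10100: █···█···········█···█

Answer: █
██
█·█
████
█···█
██··██
█·█·█·█
████████
█·······█
██······██
█·█·····█·█
████····████
█···█···█···█
██··██··██··██
█·█·█·█·█·█·█·█
████████████████
█···············█
██··············██
█·█·············█·█
████············████
█···█···········█···█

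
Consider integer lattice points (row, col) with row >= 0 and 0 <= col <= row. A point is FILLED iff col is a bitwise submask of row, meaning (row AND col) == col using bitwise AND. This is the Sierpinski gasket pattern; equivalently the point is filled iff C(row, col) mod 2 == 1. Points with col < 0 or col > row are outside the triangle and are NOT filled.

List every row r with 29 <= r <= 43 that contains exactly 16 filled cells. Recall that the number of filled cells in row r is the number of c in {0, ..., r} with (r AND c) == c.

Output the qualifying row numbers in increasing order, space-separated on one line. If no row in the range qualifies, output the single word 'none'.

Row r has 2^popcount(r) filled cells, so we need popcount(r) = log2(16) = 4.
Scan r = 29..43 and keep those with exactly 4 one-bits:
r=29=11101 popcount=4 -> KEEP
r=30=11110 popcount=4 -> KEEP
r=31=11111 popcount=5 -> skip
r=32=100000 popcount=1 -> skip
r=33=100001 popcount=2 -> skip
r=34=100010 popcount=2 -> skip
r=35=100011 popcount=3 -> skip
r=36=100100 popcount=2 -> skip
r=37=100101 popcount=3 -> skip
r=38=100110 popcount=3 -> skip
r=39=100111 popcount=4 -> KEEP
r=40=101000 popcount=2 -> skip
r=41=101001 popcount=3 -> skip
r=42=101010 popcount=3 -> skip
r=43=101011 popcount=4 -> KEEP
Kept rows: 29 30 39 43

Answer: 29 30 39 43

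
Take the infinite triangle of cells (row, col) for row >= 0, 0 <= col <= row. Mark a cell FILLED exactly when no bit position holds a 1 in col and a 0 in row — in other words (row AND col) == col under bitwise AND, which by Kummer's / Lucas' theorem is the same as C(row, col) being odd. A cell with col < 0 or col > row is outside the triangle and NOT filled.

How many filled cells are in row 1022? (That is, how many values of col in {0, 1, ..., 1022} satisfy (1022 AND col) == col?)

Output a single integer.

Answer: 512

Derivation:
1022 in binary = 1111111110
popcount(1022) = number of 1-bits in 1111111110 = 9
A col c satisfies (1022 AND c) == c iff every set bit of c is also set in 1022; each of the 9 set bits of 1022 can independently be on or off in c.
count = 2^9 = 512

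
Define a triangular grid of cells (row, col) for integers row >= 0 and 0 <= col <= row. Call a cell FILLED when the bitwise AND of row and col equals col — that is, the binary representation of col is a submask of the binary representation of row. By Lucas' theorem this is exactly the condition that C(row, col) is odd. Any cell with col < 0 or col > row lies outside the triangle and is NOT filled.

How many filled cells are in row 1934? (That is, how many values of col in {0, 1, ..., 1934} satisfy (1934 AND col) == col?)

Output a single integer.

Answer: 128

Derivation:
1934 in binary = 11110001110
popcount(1934) = number of 1-bits in 11110001110 = 7
A col c satisfies (1934 AND c) == c iff every set bit of c is also set in 1934; each of the 7 set bits of 1934 can independently be on or off in c.
count = 2^7 = 128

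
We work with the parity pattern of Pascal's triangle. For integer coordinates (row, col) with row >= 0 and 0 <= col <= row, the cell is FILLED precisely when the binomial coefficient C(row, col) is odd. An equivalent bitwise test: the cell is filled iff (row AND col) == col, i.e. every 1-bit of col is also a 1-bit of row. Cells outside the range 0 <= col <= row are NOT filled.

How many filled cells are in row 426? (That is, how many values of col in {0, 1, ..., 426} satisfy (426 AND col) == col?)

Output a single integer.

Answer: 32

Derivation:
426 in binary = 110101010
popcount(426) = number of 1-bits in 110101010 = 5
A col c satisfies (426 AND c) == c iff every set bit of c is also set in 426; each of the 5 set bits of 426 can independently be on or off in c.
count = 2^5 = 32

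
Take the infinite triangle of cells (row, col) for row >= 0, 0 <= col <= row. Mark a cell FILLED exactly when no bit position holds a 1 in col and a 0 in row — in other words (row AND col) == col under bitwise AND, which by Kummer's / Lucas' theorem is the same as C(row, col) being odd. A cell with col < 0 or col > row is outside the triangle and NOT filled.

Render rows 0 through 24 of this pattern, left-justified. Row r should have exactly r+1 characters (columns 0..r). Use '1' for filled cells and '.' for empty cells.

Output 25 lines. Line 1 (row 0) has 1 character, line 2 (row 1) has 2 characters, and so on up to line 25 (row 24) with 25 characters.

Answer: 1
11
1.1
1111
1...1
11..11
1.1.1.1
11111111
1.......1
11......11
1.1.....1.1
1111....1111
1...1...1...1
11..11..11..11
1.1.1.1.1.1.1.1
1111111111111111
1...............1
11..............11
1.1.............1.1
1111............1111
1...1...........1...1
11..11..........11..11
1.1.1.1.........1.1.1.1
11111111........11111111
1.......1.......1.......1

Derivation:
r0=0: 1
r1=1: 11
r2=10: 1.1
r3=11: 1111
r4=100: 1...1
r5=101: 11..11
r6=110: 1.1.1.1
r7=111: 11111111
r8=1000: 1.......1
r9=1001: 11......11
r10=1010: 1.1.....1.1
r11=1011: 1111....1111
r12=1100: 1...1...1...1
r13=1101: 11..11..11..11
r14=1110: 1.1.1.1.1.1.1.1
r15=1111: 1111111111111111
r16=10000: 1...............1
r17=10001: 11..............11
r18=10010: 1.1.............1.1
r19=10011: 1111............1111
r20=10100: 1...1...........1...1
r21=10101: 11..11..........11..11
r22=10110: 1.1.1.1.........1.1.1.1
r23=10111: 11111111........11111111
r24=11000: 1.......1.......1.......1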